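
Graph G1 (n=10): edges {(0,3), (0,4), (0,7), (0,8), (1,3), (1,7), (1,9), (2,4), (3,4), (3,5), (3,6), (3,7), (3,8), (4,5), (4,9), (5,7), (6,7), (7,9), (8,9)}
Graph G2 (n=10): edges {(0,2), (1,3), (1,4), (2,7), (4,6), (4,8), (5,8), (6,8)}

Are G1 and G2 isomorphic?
No, not isomorphic

The graphs are NOT isomorphic.

Connected components of G1: 1 component(s) with vertex sets [[0, 1, 2, 3, 4, 5, 6, 7, 8, 9]], sizes [10].
Connected components of G2: 3 component(s) with vertex sets [[9], [0, 2, 7], [1, 3, 4, 5, 6, 8]], sizes [1, 3, 6].
The number of connected components (and the multiset of component sizes) is an isomorphism invariant — an isomorphism maps each component of G1 bijectively onto a component of G2. Since G1 has 1 component(s) and G2 has 3, they cannot be isomorphic.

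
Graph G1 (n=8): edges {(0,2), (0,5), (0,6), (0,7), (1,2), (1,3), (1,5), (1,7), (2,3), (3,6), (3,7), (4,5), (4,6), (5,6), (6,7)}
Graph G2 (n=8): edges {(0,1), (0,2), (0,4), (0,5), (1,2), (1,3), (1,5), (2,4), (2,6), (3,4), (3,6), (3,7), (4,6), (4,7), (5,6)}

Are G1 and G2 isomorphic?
Yes, isomorphic

The graphs are isomorphic.
One valid mapping φ: V(G1) → V(G2): 0→6, 1→1, 2→5, 3→0, 4→7, 5→3, 6→4, 7→2

Verify φ preserves adjacency — for each edge of G1, its image is an edge of G2:
  (0,2) → (φ(0),φ(2)) = (5,6) ∈ E(G2) ✓
  (0,5) → (φ(0),φ(5)) = (3,6) ∈ E(G2) ✓
  (0,6) → (φ(0),φ(6)) = (4,6) ∈ E(G2) ✓
  (0,7) → (φ(0),φ(7)) = (2,6) ∈ E(G2) ✓
  (1,2) → (φ(1),φ(2)) = (1,5) ∈ E(G2) ✓
  (1,3) → (φ(1),φ(3)) = (0,1) ∈ E(G2) ✓
  (1,5) → (φ(1),φ(5)) = (1,3) ∈ E(G2) ✓
  (1,7) → (φ(1),φ(7)) = (1,2) ∈ E(G2) ✓
  (2,3) → (φ(2),φ(3)) = (0,5) ∈ E(G2) ✓
  (3,6) → (φ(3),φ(6)) = (0,4) ∈ E(G2) ✓
  (3,7) → (φ(3),φ(7)) = (0,2) ∈ E(G2) ✓
  (4,5) → (φ(4),φ(5)) = (3,7) ∈ E(G2) ✓
  (4,6) → (φ(4),φ(6)) = (4,7) ∈ E(G2) ✓
  (5,6) → (φ(5),φ(6)) = (3,4) ∈ E(G2) ✓
  (6,7) → (φ(6),φ(7)) = (2,4) ∈ E(G2) ✓
All 15 edges of G1 map to edges of G2, and |E(G1)| = |E(G2)| = 15, so φ is a bijection on edges as well as vertices. Hence G1 ≅ G2.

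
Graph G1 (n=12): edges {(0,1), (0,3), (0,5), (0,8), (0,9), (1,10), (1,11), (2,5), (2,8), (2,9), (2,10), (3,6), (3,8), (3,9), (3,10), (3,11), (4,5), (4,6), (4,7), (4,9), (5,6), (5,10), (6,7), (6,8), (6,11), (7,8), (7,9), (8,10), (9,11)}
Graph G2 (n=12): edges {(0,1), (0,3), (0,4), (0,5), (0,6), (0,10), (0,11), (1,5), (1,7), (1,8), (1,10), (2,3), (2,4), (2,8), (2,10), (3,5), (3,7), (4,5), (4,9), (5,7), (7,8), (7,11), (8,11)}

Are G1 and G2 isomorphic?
No, not isomorphic

The graphs are NOT isomorphic.

Counting triangles (3-cliques): G1 has 12, G2 has 8.
Triangle count is an isomorphism invariant, so differing triangle counts rule out isomorphism.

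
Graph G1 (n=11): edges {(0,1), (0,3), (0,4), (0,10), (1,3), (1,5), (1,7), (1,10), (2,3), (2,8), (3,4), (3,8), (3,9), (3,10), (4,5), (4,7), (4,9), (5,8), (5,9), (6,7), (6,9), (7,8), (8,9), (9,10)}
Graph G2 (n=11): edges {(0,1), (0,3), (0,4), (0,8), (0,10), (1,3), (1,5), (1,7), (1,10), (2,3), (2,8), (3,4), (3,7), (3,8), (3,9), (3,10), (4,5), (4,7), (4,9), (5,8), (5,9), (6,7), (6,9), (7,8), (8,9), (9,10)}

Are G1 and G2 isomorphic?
No, not isomorphic

The graphs are NOT isomorphic.

Counting edges: G1 has 24 edge(s); G2 has 26 edge(s).
Edge count is an isomorphism invariant (a bijection on vertices induces a bijection on edges), so differing edge counts rule out isomorphism.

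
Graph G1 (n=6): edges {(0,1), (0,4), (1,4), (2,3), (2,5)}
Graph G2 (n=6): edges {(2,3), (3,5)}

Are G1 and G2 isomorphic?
No, not isomorphic

The graphs are NOT isomorphic.

Connected components of G1: 2 component(s) with vertex sets [[0, 1, 4], [2, 3, 5]], sizes [3, 3].
Connected components of G2: 4 component(s) with vertex sets [[0], [1], [4], [2, 3, 5]], sizes [1, 1, 1, 3].
The number of connected components (and the multiset of component sizes) is an isomorphism invariant — an isomorphism maps each component of G1 bijectively onto a component of G2. Since G1 has 2 component(s) and G2 has 4, they cannot be isomorphic.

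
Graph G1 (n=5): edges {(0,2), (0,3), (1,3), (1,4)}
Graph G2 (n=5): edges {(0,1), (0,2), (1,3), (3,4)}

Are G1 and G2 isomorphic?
Yes, isomorphic

The graphs are isomorphic.
One valid mapping φ: V(G1) → V(G2): 0→0, 1→3, 2→2, 3→1, 4→4

Verify φ preserves adjacency — for each edge of G1, its image is an edge of G2:
  (0,2) → (φ(0),φ(2)) = (0,2) ∈ E(G2) ✓
  (0,3) → (φ(0),φ(3)) = (0,1) ∈ E(G2) ✓
  (1,3) → (φ(1),φ(3)) = (1,3) ∈ E(G2) ✓
  (1,4) → (φ(1),φ(4)) = (3,4) ∈ E(G2) ✓
All 4 edges of G1 map to edges of G2, and |E(G1)| = |E(G2)| = 4, so φ is a bijection on edges as well as vertices. Hence G1 ≅ G2.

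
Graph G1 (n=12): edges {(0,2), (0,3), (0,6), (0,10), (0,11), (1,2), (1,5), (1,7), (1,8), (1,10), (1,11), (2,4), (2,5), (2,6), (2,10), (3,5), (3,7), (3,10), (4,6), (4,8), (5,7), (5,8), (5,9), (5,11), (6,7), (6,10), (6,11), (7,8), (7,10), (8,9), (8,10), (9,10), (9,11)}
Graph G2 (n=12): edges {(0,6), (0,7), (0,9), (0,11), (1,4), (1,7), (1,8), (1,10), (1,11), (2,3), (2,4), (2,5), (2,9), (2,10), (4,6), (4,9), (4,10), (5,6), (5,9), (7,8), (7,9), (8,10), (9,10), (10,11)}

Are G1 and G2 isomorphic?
No, not isomorphic

The graphs are NOT isomorphic.

Counting triangles (3-cliques): G1 has 23, G2 has 10.
Triangle count is an isomorphism invariant, so differing triangle counts rule out isomorphism.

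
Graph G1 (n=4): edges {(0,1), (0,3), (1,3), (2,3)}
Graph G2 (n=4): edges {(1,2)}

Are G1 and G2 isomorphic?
No, not isomorphic

The graphs are NOT isomorphic.

Degrees in G1: deg(0)=2, deg(1)=2, deg(2)=1, deg(3)=3.
Sorted degree sequence of G1: [3, 2, 2, 1].
Degrees in G2: deg(0)=0, deg(1)=1, deg(2)=1, deg(3)=0.
Sorted degree sequence of G2: [1, 1, 0, 0].
The (sorted) degree sequence is an isomorphism invariant, so since G1 and G2 have different degree sequences they cannot be isomorphic.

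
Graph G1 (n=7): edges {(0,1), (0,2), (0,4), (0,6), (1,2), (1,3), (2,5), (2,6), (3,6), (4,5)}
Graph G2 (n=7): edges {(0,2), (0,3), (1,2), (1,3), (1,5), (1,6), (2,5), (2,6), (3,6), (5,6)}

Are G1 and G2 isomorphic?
No, not isomorphic

The graphs are NOT isomorphic.

Degrees in G1: deg(0)=4, deg(1)=3, deg(2)=4, deg(3)=2, deg(4)=2, deg(5)=2, deg(6)=3.
Sorted degree sequence of G1: [4, 4, 3, 3, 2, 2, 2].
Degrees in G2: deg(0)=2, deg(1)=4, deg(2)=4, deg(3)=3, deg(4)=0, deg(5)=3, deg(6)=4.
Sorted degree sequence of G2: [4, 4, 4, 3, 3, 2, 0].
The (sorted) degree sequence is an isomorphism invariant, so since G1 and G2 have different degree sequences they cannot be isomorphic.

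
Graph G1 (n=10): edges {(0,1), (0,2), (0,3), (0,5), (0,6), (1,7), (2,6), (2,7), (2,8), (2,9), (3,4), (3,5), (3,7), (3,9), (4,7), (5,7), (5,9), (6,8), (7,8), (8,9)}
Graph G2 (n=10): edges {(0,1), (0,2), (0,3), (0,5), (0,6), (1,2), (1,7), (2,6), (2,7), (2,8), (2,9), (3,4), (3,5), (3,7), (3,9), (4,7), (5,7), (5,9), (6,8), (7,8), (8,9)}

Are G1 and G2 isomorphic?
No, not isomorphic

The graphs are NOT isomorphic.

Counting edges: G1 has 20 edge(s); G2 has 21 edge(s).
Edge count is an isomorphism invariant (a bijection on vertices induces a bijection on edges), so differing edge counts rule out isomorphism.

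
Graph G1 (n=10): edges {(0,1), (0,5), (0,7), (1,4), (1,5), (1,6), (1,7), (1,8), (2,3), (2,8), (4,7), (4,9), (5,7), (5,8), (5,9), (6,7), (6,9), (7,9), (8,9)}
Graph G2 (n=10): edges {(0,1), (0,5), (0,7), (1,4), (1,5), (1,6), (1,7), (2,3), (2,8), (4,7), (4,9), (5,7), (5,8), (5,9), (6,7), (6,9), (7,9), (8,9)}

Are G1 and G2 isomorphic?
No, not isomorphic

The graphs are NOT isomorphic.

Counting edges: G1 has 19 edge(s); G2 has 18 edge(s).
Edge count is an isomorphism invariant (a bijection on vertices induces a bijection on edges), so differing edge counts rule out isomorphism.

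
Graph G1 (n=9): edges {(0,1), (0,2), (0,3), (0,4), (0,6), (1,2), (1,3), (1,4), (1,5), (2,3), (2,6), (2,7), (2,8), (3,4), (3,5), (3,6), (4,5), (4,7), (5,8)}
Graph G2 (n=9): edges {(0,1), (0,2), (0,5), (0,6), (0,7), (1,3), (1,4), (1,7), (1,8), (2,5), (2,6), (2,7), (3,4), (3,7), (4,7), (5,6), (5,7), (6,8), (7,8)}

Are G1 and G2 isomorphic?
No, not isomorphic

The graphs are NOT isomorphic.

Degrees in G1: deg(0)=5, deg(1)=5, deg(2)=6, deg(3)=6, deg(4)=5, deg(5)=4, deg(6)=3, deg(7)=2, deg(8)=2.
Sorted degree sequence of G1: [6, 6, 5, 5, 5, 4, 3, 2, 2].
Degrees in G2: deg(0)=5, deg(1)=5, deg(2)=4, deg(3)=3, deg(4)=3, deg(5)=4, deg(6)=4, deg(7)=7, deg(8)=3.
Sorted degree sequence of G2: [7, 5, 5, 4, 4, 4, 3, 3, 3].
The (sorted) degree sequence is an isomorphism invariant, so since G1 and G2 have different degree sequences they cannot be isomorphic.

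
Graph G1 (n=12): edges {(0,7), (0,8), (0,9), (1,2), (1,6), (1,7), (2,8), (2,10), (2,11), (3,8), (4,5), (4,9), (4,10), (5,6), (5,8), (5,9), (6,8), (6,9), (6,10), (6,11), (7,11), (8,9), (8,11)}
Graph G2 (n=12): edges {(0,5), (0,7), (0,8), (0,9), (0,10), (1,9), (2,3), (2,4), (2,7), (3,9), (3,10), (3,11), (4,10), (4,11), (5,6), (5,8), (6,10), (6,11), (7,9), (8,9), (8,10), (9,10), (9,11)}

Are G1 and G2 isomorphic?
Yes, isomorphic

The graphs are isomorphic.
One valid mapping φ: V(G1) → V(G2): 0→7, 1→4, 2→11, 3→1, 4→5, 5→8, 6→10, 7→2, 8→9, 9→0, 10→6, 11→3

Verify φ preserves adjacency — for each edge of G1, its image is an edge of G2:
  (0,7) → (φ(0),φ(7)) = (2,7) ∈ E(G2) ✓
  (0,8) → (φ(0),φ(8)) = (7,9) ∈ E(G2) ✓
  (0,9) → (φ(0),φ(9)) = (0,7) ∈ E(G2) ✓
  (1,2) → (φ(1),φ(2)) = (4,11) ∈ E(G2) ✓
  (1,6) → (φ(1),φ(6)) = (4,10) ∈ E(G2) ✓
  (1,7) → (φ(1),φ(7)) = (2,4) ∈ E(G2) ✓
  (2,8) → (φ(2),φ(8)) = (9,11) ∈ E(G2) ✓
  (2,10) → (φ(2),φ(10)) = (6,11) ∈ E(G2) ✓
  (2,11) → (φ(2),φ(11)) = (3,11) ∈ E(G2) ✓
  (3,8) → (φ(3),φ(8)) = (1,9) ∈ E(G2) ✓
  (4,5) → (φ(4),φ(5)) = (5,8) ∈ E(G2) ✓
  (4,9) → (φ(4),φ(9)) = (0,5) ∈ E(G2) ✓
  (4,10) → (φ(4),φ(10)) = (5,6) ∈ E(G2) ✓
  (5,6) → (φ(5),φ(6)) = (8,10) ∈ E(G2) ✓
  (5,8) → (φ(5),φ(8)) = (8,9) ∈ E(G2) ✓
  (5,9) → (φ(5),φ(9)) = (0,8) ∈ E(G2) ✓
  (6,8) → (φ(6),φ(8)) = (9,10) ∈ E(G2) ✓
  (6,9) → (φ(6),φ(9)) = (0,10) ∈ E(G2) ✓
  (6,10) → (φ(6),φ(10)) = (6,10) ∈ E(G2) ✓
  (6,11) → (φ(6),φ(11)) = (3,10) ∈ E(G2) ✓
  (7,11) → (φ(7),φ(11)) = (2,3) ∈ E(G2) ✓
  (8,9) → (φ(8),φ(9)) = (0,9) ∈ E(G2) ✓
  (8,11) → (φ(8),φ(11)) = (3,9) ∈ E(G2) ✓
All 23 edges of G1 map to edges of G2, and |E(G1)| = |E(G2)| = 23, so φ is a bijection on edges as well as vertices. Hence G1 ≅ G2.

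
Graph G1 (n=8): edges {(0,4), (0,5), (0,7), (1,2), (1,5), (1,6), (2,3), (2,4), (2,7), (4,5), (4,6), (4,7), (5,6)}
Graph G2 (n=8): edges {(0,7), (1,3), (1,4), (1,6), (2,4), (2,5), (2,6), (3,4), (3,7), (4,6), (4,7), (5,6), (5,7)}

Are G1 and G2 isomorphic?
Yes, isomorphic

The graphs are isomorphic.
One valid mapping φ: V(G1) → V(G2): 0→1, 1→5, 2→7, 3→0, 4→4, 5→6, 6→2, 7→3

Verify φ preserves adjacency — for each edge of G1, its image is an edge of G2:
  (0,4) → (φ(0),φ(4)) = (1,4) ∈ E(G2) ✓
  (0,5) → (φ(0),φ(5)) = (1,6) ∈ E(G2) ✓
  (0,7) → (φ(0),φ(7)) = (1,3) ∈ E(G2) ✓
  (1,2) → (φ(1),φ(2)) = (5,7) ∈ E(G2) ✓
  (1,5) → (φ(1),φ(5)) = (5,6) ∈ E(G2) ✓
  (1,6) → (φ(1),φ(6)) = (2,5) ∈ E(G2) ✓
  (2,3) → (φ(2),φ(3)) = (0,7) ∈ E(G2) ✓
  (2,4) → (φ(2),φ(4)) = (4,7) ∈ E(G2) ✓
  (2,7) → (φ(2),φ(7)) = (3,7) ∈ E(G2) ✓
  (4,5) → (φ(4),φ(5)) = (4,6) ∈ E(G2) ✓
  (4,6) → (φ(4),φ(6)) = (2,4) ∈ E(G2) ✓
  (4,7) → (φ(4),φ(7)) = (3,4) ∈ E(G2) ✓
  (5,6) → (φ(5),φ(6)) = (2,6) ∈ E(G2) ✓
All 13 edges of G1 map to edges of G2, and |E(G1)| = |E(G2)| = 13, so φ is a bijection on edges as well as vertices. Hence G1 ≅ G2.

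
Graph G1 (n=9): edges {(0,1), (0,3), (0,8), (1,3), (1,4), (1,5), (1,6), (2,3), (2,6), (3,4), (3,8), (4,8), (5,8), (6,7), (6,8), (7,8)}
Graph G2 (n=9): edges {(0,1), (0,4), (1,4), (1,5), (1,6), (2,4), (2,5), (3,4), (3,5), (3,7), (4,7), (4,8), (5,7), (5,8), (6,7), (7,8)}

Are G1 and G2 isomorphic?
Yes, isomorphic

The graphs are isomorphic.
One valid mapping φ: V(G1) → V(G2): 0→3, 1→5, 2→6, 3→7, 4→8, 5→2, 6→1, 7→0, 8→4

Verify φ preserves adjacency — for each edge of G1, its image is an edge of G2:
  (0,1) → (φ(0),φ(1)) = (3,5) ∈ E(G2) ✓
  (0,3) → (φ(0),φ(3)) = (3,7) ∈ E(G2) ✓
  (0,8) → (φ(0),φ(8)) = (3,4) ∈ E(G2) ✓
  (1,3) → (φ(1),φ(3)) = (5,7) ∈ E(G2) ✓
  (1,4) → (φ(1),φ(4)) = (5,8) ∈ E(G2) ✓
  (1,5) → (φ(1),φ(5)) = (2,5) ∈ E(G2) ✓
  (1,6) → (φ(1),φ(6)) = (1,5) ∈ E(G2) ✓
  (2,3) → (φ(2),φ(3)) = (6,7) ∈ E(G2) ✓
  (2,6) → (φ(2),φ(6)) = (1,6) ∈ E(G2) ✓
  (3,4) → (φ(3),φ(4)) = (7,8) ∈ E(G2) ✓
  (3,8) → (φ(3),φ(8)) = (4,7) ∈ E(G2) ✓
  (4,8) → (φ(4),φ(8)) = (4,8) ∈ E(G2) ✓
  (5,8) → (φ(5),φ(8)) = (2,4) ∈ E(G2) ✓
  (6,7) → (φ(6),φ(7)) = (0,1) ∈ E(G2) ✓
  (6,8) → (φ(6),φ(8)) = (1,4) ∈ E(G2) ✓
  (7,8) → (φ(7),φ(8)) = (0,4) ∈ E(G2) ✓
All 16 edges of G1 map to edges of G2, and |E(G1)| = |E(G2)| = 16, so φ is a bijection on edges as well as vertices. Hence G1 ≅ G2.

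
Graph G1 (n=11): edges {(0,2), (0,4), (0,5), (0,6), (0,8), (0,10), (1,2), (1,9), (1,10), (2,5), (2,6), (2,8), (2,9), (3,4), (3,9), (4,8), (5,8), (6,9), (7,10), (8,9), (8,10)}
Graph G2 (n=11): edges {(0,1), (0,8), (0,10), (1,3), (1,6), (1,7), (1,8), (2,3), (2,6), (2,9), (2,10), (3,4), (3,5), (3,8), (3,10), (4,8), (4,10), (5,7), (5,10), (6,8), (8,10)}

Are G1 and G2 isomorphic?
Yes, isomorphic

The graphs are isomorphic.
One valid mapping φ: V(G1) → V(G2): 0→10, 1→6, 2→8, 3→7, 4→5, 5→4, 6→0, 7→9, 8→3, 9→1, 10→2

Verify φ preserves adjacency — for each edge of G1, its image is an edge of G2:
  (0,2) → (φ(0),φ(2)) = (8,10) ∈ E(G2) ✓
  (0,4) → (φ(0),φ(4)) = (5,10) ∈ E(G2) ✓
  (0,5) → (φ(0),φ(5)) = (4,10) ∈ E(G2) ✓
  (0,6) → (φ(0),φ(6)) = (0,10) ∈ E(G2) ✓
  (0,8) → (φ(0),φ(8)) = (3,10) ∈ E(G2) ✓
  (0,10) → (φ(0),φ(10)) = (2,10) ∈ E(G2) ✓
  (1,2) → (φ(1),φ(2)) = (6,8) ∈ E(G2) ✓
  (1,9) → (φ(1),φ(9)) = (1,6) ∈ E(G2) ✓
  (1,10) → (φ(1),φ(10)) = (2,6) ∈ E(G2) ✓
  (2,5) → (φ(2),φ(5)) = (4,8) ∈ E(G2) ✓
  (2,6) → (φ(2),φ(6)) = (0,8) ∈ E(G2) ✓
  (2,8) → (φ(2),φ(8)) = (3,8) ∈ E(G2) ✓
  (2,9) → (φ(2),φ(9)) = (1,8) ∈ E(G2) ✓
  (3,4) → (φ(3),φ(4)) = (5,7) ∈ E(G2) ✓
  (3,9) → (φ(3),φ(9)) = (1,7) ∈ E(G2) ✓
  (4,8) → (φ(4),φ(8)) = (3,5) ∈ E(G2) ✓
  (5,8) → (φ(5),φ(8)) = (3,4) ∈ E(G2) ✓
  (6,9) → (φ(6),φ(9)) = (0,1) ∈ E(G2) ✓
  (7,10) → (φ(7),φ(10)) = (2,9) ∈ E(G2) ✓
  (8,9) → (φ(8),φ(9)) = (1,3) ∈ E(G2) ✓
  (8,10) → (φ(8),φ(10)) = (2,3) ∈ E(G2) ✓
All 21 edges of G1 map to edges of G2, and |E(G1)| = |E(G2)| = 21, so φ is a bijection on edges as well as vertices. Hence G1 ≅ G2.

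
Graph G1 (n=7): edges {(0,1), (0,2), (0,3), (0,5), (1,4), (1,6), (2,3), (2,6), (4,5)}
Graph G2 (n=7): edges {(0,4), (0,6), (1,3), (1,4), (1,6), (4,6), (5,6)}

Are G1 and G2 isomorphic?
No, not isomorphic

The graphs are NOT isomorphic.

Connected components of G1: 1 component(s) with vertex sets [[0, 1, 2, 3, 4, 5, 6]], sizes [7].
Connected components of G2: 2 component(s) with vertex sets [[2], [0, 1, 3, 4, 5, 6]], sizes [1, 6].
The number of connected components (and the multiset of component sizes) is an isomorphism invariant — an isomorphism maps each component of G1 bijectively onto a component of G2. Since G1 has 1 component(s) and G2 has 2, they cannot be isomorphic.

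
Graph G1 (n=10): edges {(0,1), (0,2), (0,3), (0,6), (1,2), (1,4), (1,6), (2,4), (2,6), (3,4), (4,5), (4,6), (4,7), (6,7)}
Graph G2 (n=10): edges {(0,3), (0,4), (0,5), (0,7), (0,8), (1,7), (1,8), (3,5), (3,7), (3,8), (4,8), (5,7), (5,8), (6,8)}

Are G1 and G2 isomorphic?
Yes, isomorphic

The graphs are isomorphic.
One valid mapping φ: V(G1) → V(G2): 0→7, 1→5, 2→3, 3→1, 4→8, 5→6, 6→0, 7→4, 8→9, 9→2

Verify φ preserves adjacency — for each edge of G1, its image is an edge of G2:
  (0,1) → (φ(0),φ(1)) = (5,7) ∈ E(G2) ✓
  (0,2) → (φ(0),φ(2)) = (3,7) ∈ E(G2) ✓
  (0,3) → (φ(0),φ(3)) = (1,7) ∈ E(G2) ✓
  (0,6) → (φ(0),φ(6)) = (0,7) ∈ E(G2) ✓
  (1,2) → (φ(1),φ(2)) = (3,5) ∈ E(G2) ✓
  (1,4) → (φ(1),φ(4)) = (5,8) ∈ E(G2) ✓
  (1,6) → (φ(1),φ(6)) = (0,5) ∈ E(G2) ✓
  (2,4) → (φ(2),φ(4)) = (3,8) ∈ E(G2) ✓
  (2,6) → (φ(2),φ(6)) = (0,3) ∈ E(G2) ✓
  (3,4) → (φ(3),φ(4)) = (1,8) ∈ E(G2) ✓
  (4,5) → (φ(4),φ(5)) = (6,8) ∈ E(G2) ✓
  (4,6) → (φ(4),φ(6)) = (0,8) ∈ E(G2) ✓
  (4,7) → (φ(4),φ(7)) = (4,8) ∈ E(G2) ✓
  (6,7) → (φ(6),φ(7)) = (0,4) ∈ E(G2) ✓
All 14 edges of G1 map to edges of G2, and |E(G1)| = |E(G2)| = 14, so φ is a bijection on edges as well as vertices. Hence G1 ≅ G2.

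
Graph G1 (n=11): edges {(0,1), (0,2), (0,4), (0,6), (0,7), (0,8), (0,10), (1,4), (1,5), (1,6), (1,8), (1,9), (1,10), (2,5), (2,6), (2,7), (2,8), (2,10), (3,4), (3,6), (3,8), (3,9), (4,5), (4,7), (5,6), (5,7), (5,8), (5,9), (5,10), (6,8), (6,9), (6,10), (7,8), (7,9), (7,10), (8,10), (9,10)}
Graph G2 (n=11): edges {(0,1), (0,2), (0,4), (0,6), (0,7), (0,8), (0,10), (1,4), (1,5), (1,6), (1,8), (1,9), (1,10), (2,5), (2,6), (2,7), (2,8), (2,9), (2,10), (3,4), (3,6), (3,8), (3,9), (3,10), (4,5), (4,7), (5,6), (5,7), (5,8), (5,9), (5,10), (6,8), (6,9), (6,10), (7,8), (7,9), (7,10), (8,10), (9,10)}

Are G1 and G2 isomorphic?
No, not isomorphic

The graphs are NOT isomorphic.

Counting edges: G1 has 37 edge(s); G2 has 39 edge(s).
Edge count is an isomorphism invariant (a bijection on vertices induces a bijection on edges), so differing edge counts rule out isomorphism.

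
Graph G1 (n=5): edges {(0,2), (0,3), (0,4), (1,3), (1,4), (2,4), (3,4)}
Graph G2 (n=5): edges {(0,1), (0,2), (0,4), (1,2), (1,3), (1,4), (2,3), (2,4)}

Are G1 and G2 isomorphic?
No, not isomorphic

The graphs are NOT isomorphic.

Degrees in G1: deg(0)=3, deg(1)=2, deg(2)=2, deg(3)=3, deg(4)=4.
Sorted degree sequence of G1: [4, 3, 3, 2, 2].
Degrees in G2: deg(0)=3, deg(1)=4, deg(2)=4, deg(3)=2, deg(4)=3.
Sorted degree sequence of G2: [4, 4, 3, 3, 2].
The (sorted) degree sequence is an isomorphism invariant, so since G1 and G2 have different degree sequences they cannot be isomorphic.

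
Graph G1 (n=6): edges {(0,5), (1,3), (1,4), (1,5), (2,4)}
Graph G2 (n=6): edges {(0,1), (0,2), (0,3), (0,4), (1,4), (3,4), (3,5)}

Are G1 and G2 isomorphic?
No, not isomorphic

The graphs are NOT isomorphic.

Counting triangles (3-cliques): G1 has 0, G2 has 2.
Triangle count is an isomorphism invariant, so differing triangle counts rule out isomorphism.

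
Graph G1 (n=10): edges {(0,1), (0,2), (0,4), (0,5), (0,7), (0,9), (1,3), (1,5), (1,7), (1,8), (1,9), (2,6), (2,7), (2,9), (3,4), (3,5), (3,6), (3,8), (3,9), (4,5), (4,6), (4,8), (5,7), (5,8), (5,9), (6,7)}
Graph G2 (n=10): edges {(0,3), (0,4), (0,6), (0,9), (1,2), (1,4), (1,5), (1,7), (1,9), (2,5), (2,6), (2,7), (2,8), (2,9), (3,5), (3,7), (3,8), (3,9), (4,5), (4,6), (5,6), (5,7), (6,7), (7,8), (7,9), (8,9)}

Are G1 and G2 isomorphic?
Yes, isomorphic

The graphs are isomorphic.
One valid mapping φ: V(G1) → V(G2): 0→5, 1→2, 2→4, 3→9, 4→3, 5→7, 6→0, 7→6, 8→8, 9→1

Verify φ preserves adjacency — for each edge of G1, its image is an edge of G2:
  (0,1) → (φ(0),φ(1)) = (2,5) ∈ E(G2) ✓
  (0,2) → (φ(0),φ(2)) = (4,5) ∈ E(G2) ✓
  (0,4) → (φ(0),φ(4)) = (3,5) ∈ E(G2) ✓
  (0,5) → (φ(0),φ(5)) = (5,7) ∈ E(G2) ✓
  (0,7) → (φ(0),φ(7)) = (5,6) ∈ E(G2) ✓
  (0,9) → (φ(0),φ(9)) = (1,5) ∈ E(G2) ✓
  (1,3) → (φ(1),φ(3)) = (2,9) ∈ E(G2) ✓
  (1,5) → (φ(1),φ(5)) = (2,7) ∈ E(G2) ✓
  (1,7) → (φ(1),φ(7)) = (2,6) ∈ E(G2) ✓
  (1,8) → (φ(1),φ(8)) = (2,8) ∈ E(G2) ✓
  (1,9) → (φ(1),φ(9)) = (1,2) ∈ E(G2) ✓
  (2,6) → (φ(2),φ(6)) = (0,4) ∈ E(G2) ✓
  (2,7) → (φ(2),φ(7)) = (4,6) ∈ E(G2) ✓
  (2,9) → (φ(2),φ(9)) = (1,4) ∈ E(G2) ✓
  (3,4) → (φ(3),φ(4)) = (3,9) ∈ E(G2) ✓
  (3,5) → (φ(3),φ(5)) = (7,9) ∈ E(G2) ✓
  (3,6) → (φ(3),φ(6)) = (0,9) ∈ E(G2) ✓
  (3,8) → (φ(3),φ(8)) = (8,9) ∈ E(G2) ✓
  (3,9) → (φ(3),φ(9)) = (1,9) ∈ E(G2) ✓
  (4,5) → (φ(4),φ(5)) = (3,7) ∈ E(G2) ✓
  (4,6) → (φ(4),φ(6)) = (0,3) ∈ E(G2) ✓
  (4,8) → (φ(4),φ(8)) = (3,8) ∈ E(G2) ✓
  (5,7) → (φ(5),φ(7)) = (6,7) ∈ E(G2) ✓
  (5,8) → (φ(5),φ(8)) = (7,8) ∈ E(G2) ✓
  (5,9) → (φ(5),φ(9)) = (1,7) ∈ E(G2) ✓
  (6,7) → (φ(6),φ(7)) = (0,6) ∈ E(G2) ✓
All 26 edges of G1 map to edges of G2, and |E(G1)| = |E(G2)| = 26, so φ is a bijection on edges as well as vertices. Hence G1 ≅ G2.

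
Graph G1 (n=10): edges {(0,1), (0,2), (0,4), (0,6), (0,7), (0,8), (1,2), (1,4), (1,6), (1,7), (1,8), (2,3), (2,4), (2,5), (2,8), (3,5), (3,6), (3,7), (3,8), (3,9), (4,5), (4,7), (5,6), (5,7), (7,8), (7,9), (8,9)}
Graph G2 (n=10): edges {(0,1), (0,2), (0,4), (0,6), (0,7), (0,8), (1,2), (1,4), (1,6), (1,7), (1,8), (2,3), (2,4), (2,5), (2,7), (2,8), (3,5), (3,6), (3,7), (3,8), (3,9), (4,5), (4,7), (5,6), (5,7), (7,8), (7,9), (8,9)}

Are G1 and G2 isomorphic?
No, not isomorphic

The graphs are NOT isomorphic.

Counting edges: G1 has 27 edge(s); G2 has 28 edge(s).
Edge count is an isomorphism invariant (a bijection on vertices induces a bijection on edges), so differing edge counts rule out isomorphism.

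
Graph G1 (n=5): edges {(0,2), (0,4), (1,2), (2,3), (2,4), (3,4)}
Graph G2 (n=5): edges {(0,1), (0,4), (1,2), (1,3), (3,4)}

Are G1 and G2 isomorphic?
No, not isomorphic

The graphs are NOT isomorphic.

Counting triangles (3-cliques): G1 has 2, G2 has 0.
Triangle count is an isomorphism invariant, so differing triangle counts rule out isomorphism.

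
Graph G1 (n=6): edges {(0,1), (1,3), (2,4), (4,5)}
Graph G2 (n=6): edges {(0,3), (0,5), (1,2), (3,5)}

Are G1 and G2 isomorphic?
No, not isomorphic

The graphs are NOT isomorphic.

Connected components of G1: 2 component(s) with vertex sets [[0, 1, 3], [2, 4, 5]], sizes [3, 3].
Connected components of G2: 3 component(s) with vertex sets [[4], [1, 2], [0, 3, 5]], sizes [1, 2, 3].
The number of connected components (and the multiset of component sizes) is an isomorphism invariant — an isomorphism maps each component of G1 bijectively onto a component of G2. Since G1 has 2 component(s) and G2 has 3, they cannot be isomorphic.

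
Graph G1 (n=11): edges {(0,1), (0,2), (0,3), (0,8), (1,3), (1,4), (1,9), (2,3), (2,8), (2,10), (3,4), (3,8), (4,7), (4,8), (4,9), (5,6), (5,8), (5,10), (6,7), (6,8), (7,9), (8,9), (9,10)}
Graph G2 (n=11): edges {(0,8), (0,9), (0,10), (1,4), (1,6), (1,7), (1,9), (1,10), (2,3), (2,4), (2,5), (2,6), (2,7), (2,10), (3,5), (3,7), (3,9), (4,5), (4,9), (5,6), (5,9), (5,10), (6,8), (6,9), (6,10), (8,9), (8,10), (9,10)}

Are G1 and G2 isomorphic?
No, not isomorphic

The graphs are NOT isomorphic.

Degrees in G1: deg(0)=4, deg(1)=4, deg(2)=4, deg(3)=5, deg(4)=5, deg(5)=3, deg(6)=3, deg(7)=3, deg(8)=7, deg(9)=5, deg(10)=3.
Sorted degree sequence of G1: [7, 5, 5, 5, 4, 4, 4, 3, 3, 3, 3].
Degrees in G2: deg(0)=3, deg(1)=5, deg(2)=6, deg(3)=4, deg(4)=4, deg(5)=6, deg(6)=6, deg(7)=3, deg(8)=4, deg(9)=8, deg(10)=7.
Sorted degree sequence of G2: [8, 7, 6, 6, 6, 5, 4, 4, 4, 3, 3].
The (sorted) degree sequence is an isomorphism invariant, so since G1 and G2 have different degree sequences they cannot be isomorphic.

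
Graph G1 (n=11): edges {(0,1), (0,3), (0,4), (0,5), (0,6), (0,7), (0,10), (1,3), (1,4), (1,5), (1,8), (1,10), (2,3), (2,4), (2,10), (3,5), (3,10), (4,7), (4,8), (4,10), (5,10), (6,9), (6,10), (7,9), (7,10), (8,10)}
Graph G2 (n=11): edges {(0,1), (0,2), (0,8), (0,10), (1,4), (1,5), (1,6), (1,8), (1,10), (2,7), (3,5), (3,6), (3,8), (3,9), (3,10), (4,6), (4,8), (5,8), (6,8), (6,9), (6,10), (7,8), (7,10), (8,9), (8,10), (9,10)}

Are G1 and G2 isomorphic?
Yes, isomorphic

The graphs are isomorphic.
One valid mapping φ: V(G1) → V(G2): 0→10, 1→6, 2→5, 3→3, 4→1, 5→9, 6→7, 7→0, 8→4, 9→2, 10→8

Verify φ preserves adjacency — for each edge of G1, its image is an edge of G2:
  (0,1) → (φ(0),φ(1)) = (6,10) ∈ E(G2) ✓
  (0,3) → (φ(0),φ(3)) = (3,10) ∈ E(G2) ✓
  (0,4) → (φ(0),φ(4)) = (1,10) ∈ E(G2) ✓
  (0,5) → (φ(0),φ(5)) = (9,10) ∈ E(G2) ✓
  (0,6) → (φ(0),φ(6)) = (7,10) ∈ E(G2) ✓
  (0,7) → (φ(0),φ(7)) = (0,10) ∈ E(G2) ✓
  (0,10) → (φ(0),φ(10)) = (8,10) ∈ E(G2) ✓
  (1,3) → (φ(1),φ(3)) = (3,6) ∈ E(G2) ✓
  (1,4) → (φ(1),φ(4)) = (1,6) ∈ E(G2) ✓
  (1,5) → (φ(1),φ(5)) = (6,9) ∈ E(G2) ✓
  (1,8) → (φ(1),φ(8)) = (4,6) ∈ E(G2) ✓
  (1,10) → (φ(1),φ(10)) = (6,8) ∈ E(G2) ✓
  (2,3) → (φ(2),φ(3)) = (3,5) ∈ E(G2) ✓
  (2,4) → (φ(2),φ(4)) = (1,5) ∈ E(G2) ✓
  (2,10) → (φ(2),φ(10)) = (5,8) ∈ E(G2) ✓
  (3,5) → (φ(3),φ(5)) = (3,9) ∈ E(G2) ✓
  (3,10) → (φ(3),φ(10)) = (3,8) ∈ E(G2) ✓
  (4,7) → (φ(4),φ(7)) = (0,1) ∈ E(G2) ✓
  (4,8) → (φ(4),φ(8)) = (1,4) ∈ E(G2) ✓
  (4,10) → (φ(4),φ(10)) = (1,8) ∈ E(G2) ✓
  (5,10) → (φ(5),φ(10)) = (8,9) ∈ E(G2) ✓
  (6,9) → (φ(6),φ(9)) = (2,7) ∈ E(G2) ✓
  (6,10) → (φ(6),φ(10)) = (7,8) ∈ E(G2) ✓
  (7,9) → (φ(7),φ(9)) = (0,2) ∈ E(G2) ✓
  (7,10) → (φ(7),φ(10)) = (0,8) ∈ E(G2) ✓
  (8,10) → (φ(8),φ(10)) = (4,8) ∈ E(G2) ✓
All 26 edges of G1 map to edges of G2, and |E(G1)| = |E(G2)| = 26, so φ is a bijection on edges as well as vertices. Hence G1 ≅ G2.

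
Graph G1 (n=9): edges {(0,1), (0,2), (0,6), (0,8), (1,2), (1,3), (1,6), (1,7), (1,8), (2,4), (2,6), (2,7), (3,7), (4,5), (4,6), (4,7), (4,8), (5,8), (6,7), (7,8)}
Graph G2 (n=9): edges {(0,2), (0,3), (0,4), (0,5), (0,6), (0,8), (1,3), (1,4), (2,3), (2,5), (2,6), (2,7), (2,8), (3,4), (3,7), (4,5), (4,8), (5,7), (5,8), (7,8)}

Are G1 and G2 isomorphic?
Yes, isomorphic

The graphs are isomorphic.
One valid mapping φ: V(G1) → V(G2): 0→7, 1→2, 2→5, 3→6, 4→4, 5→1, 6→8, 7→0, 8→3

Verify φ preserves adjacency — for each edge of G1, its image is an edge of G2:
  (0,1) → (φ(0),φ(1)) = (2,7) ∈ E(G2) ✓
  (0,2) → (φ(0),φ(2)) = (5,7) ∈ E(G2) ✓
  (0,6) → (φ(0),φ(6)) = (7,8) ∈ E(G2) ✓
  (0,8) → (φ(0),φ(8)) = (3,7) ∈ E(G2) ✓
  (1,2) → (φ(1),φ(2)) = (2,5) ∈ E(G2) ✓
  (1,3) → (φ(1),φ(3)) = (2,6) ∈ E(G2) ✓
  (1,6) → (φ(1),φ(6)) = (2,8) ∈ E(G2) ✓
  (1,7) → (φ(1),φ(7)) = (0,2) ∈ E(G2) ✓
  (1,8) → (φ(1),φ(8)) = (2,3) ∈ E(G2) ✓
  (2,4) → (φ(2),φ(4)) = (4,5) ∈ E(G2) ✓
  (2,6) → (φ(2),φ(6)) = (5,8) ∈ E(G2) ✓
  (2,7) → (φ(2),φ(7)) = (0,5) ∈ E(G2) ✓
  (3,7) → (φ(3),φ(7)) = (0,6) ∈ E(G2) ✓
  (4,5) → (φ(4),φ(5)) = (1,4) ∈ E(G2) ✓
  (4,6) → (φ(4),φ(6)) = (4,8) ∈ E(G2) ✓
  (4,7) → (φ(4),φ(7)) = (0,4) ∈ E(G2) ✓
  (4,8) → (φ(4),φ(8)) = (3,4) ∈ E(G2) ✓
  (5,8) → (φ(5),φ(8)) = (1,3) ∈ E(G2) ✓
  (6,7) → (φ(6),φ(7)) = (0,8) ∈ E(G2) ✓
  (7,8) → (φ(7),φ(8)) = (0,3) ∈ E(G2) ✓
All 20 edges of G1 map to edges of G2, and |E(G1)| = |E(G2)| = 20, so φ is a bijection on edges as well as vertices. Hence G1 ≅ G2.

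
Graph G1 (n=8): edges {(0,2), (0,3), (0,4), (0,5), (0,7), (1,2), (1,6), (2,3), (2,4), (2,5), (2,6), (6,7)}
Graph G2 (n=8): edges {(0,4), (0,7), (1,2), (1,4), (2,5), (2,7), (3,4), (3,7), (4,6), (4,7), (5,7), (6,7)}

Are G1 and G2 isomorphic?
Yes, isomorphic

The graphs are isomorphic.
One valid mapping φ: V(G1) → V(G2): 0→4, 1→5, 2→7, 3→3, 4→0, 5→6, 6→2, 7→1

Verify φ preserves adjacency — for each edge of G1, its image is an edge of G2:
  (0,2) → (φ(0),φ(2)) = (4,7) ∈ E(G2) ✓
  (0,3) → (φ(0),φ(3)) = (3,4) ∈ E(G2) ✓
  (0,4) → (φ(0),φ(4)) = (0,4) ∈ E(G2) ✓
  (0,5) → (φ(0),φ(5)) = (4,6) ∈ E(G2) ✓
  (0,7) → (φ(0),φ(7)) = (1,4) ∈ E(G2) ✓
  (1,2) → (φ(1),φ(2)) = (5,7) ∈ E(G2) ✓
  (1,6) → (φ(1),φ(6)) = (2,5) ∈ E(G2) ✓
  (2,3) → (φ(2),φ(3)) = (3,7) ∈ E(G2) ✓
  (2,4) → (φ(2),φ(4)) = (0,7) ∈ E(G2) ✓
  (2,5) → (φ(2),φ(5)) = (6,7) ∈ E(G2) ✓
  (2,6) → (φ(2),φ(6)) = (2,7) ∈ E(G2) ✓
  (6,7) → (φ(6),φ(7)) = (1,2) ∈ E(G2) ✓
All 12 edges of G1 map to edges of G2, and |E(G1)| = |E(G2)| = 12, so φ is a bijection on edges as well as vertices. Hence G1 ≅ G2.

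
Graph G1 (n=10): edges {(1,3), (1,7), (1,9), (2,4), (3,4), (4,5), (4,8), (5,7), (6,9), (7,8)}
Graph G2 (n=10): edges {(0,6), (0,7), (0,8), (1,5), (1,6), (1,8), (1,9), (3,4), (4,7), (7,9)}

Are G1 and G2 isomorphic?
Yes, isomorphic

The graphs are isomorphic.
One valid mapping φ: V(G1) → V(G2): 0→2, 1→7, 2→5, 3→9, 4→1, 5→8, 6→3, 7→0, 8→6, 9→4

Verify φ preserves adjacency — for each edge of G1, its image is an edge of G2:
  (1,3) → (φ(1),φ(3)) = (7,9) ∈ E(G2) ✓
  (1,7) → (φ(1),φ(7)) = (0,7) ∈ E(G2) ✓
  (1,9) → (φ(1),φ(9)) = (4,7) ∈ E(G2) ✓
  (2,4) → (φ(2),φ(4)) = (1,5) ∈ E(G2) ✓
  (3,4) → (φ(3),φ(4)) = (1,9) ∈ E(G2) ✓
  (4,5) → (φ(4),φ(5)) = (1,8) ∈ E(G2) ✓
  (4,8) → (φ(4),φ(8)) = (1,6) ∈ E(G2) ✓
  (5,7) → (φ(5),φ(7)) = (0,8) ∈ E(G2) ✓
  (6,9) → (φ(6),φ(9)) = (3,4) ∈ E(G2) ✓
  (7,8) → (φ(7),φ(8)) = (0,6) ∈ E(G2) ✓
All 10 edges of G1 map to edges of G2, and |E(G1)| = |E(G2)| = 10, so φ is a bijection on edges as well as vertices. Hence G1 ≅ G2.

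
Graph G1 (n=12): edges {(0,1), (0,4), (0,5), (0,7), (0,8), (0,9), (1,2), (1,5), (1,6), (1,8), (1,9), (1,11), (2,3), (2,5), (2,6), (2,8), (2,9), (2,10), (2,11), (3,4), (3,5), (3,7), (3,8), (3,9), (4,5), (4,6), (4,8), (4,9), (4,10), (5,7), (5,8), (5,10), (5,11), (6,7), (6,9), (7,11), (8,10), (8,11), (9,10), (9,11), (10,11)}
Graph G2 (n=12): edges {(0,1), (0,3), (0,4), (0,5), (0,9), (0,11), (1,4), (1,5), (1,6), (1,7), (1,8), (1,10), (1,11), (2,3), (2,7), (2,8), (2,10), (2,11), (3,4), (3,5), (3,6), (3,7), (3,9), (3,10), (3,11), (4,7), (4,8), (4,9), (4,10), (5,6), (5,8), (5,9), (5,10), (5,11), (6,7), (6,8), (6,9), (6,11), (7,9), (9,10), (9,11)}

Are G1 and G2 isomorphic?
Yes, isomorphic

The graphs are isomorphic.
One valid mapping φ: V(G1) → V(G2): 0→7, 1→6, 2→5, 3→10, 4→4, 5→3, 6→8, 7→2, 8→9, 9→1, 10→0, 11→11

Verify φ preserves adjacency — for each edge of G1, its image is an edge of G2:
  (0,1) → (φ(0),φ(1)) = (6,7) ∈ E(G2) ✓
  (0,4) → (φ(0),φ(4)) = (4,7) ∈ E(G2) ✓
  (0,5) → (φ(0),φ(5)) = (3,7) ∈ E(G2) ✓
  (0,7) → (φ(0),φ(7)) = (2,7) ∈ E(G2) ✓
  (0,8) → (φ(0),φ(8)) = (7,9) ∈ E(G2) ✓
  (0,9) → (φ(0),φ(9)) = (1,7) ∈ E(G2) ✓
  (1,2) → (φ(1),φ(2)) = (5,6) ∈ E(G2) ✓
  (1,5) → (φ(1),φ(5)) = (3,6) ∈ E(G2) ✓
  (1,6) → (φ(1),φ(6)) = (6,8) ∈ E(G2) ✓
  (1,8) → (φ(1),φ(8)) = (6,9) ∈ E(G2) ✓
  (1,9) → (φ(1),φ(9)) = (1,6) ∈ E(G2) ✓
  (1,11) → (φ(1),φ(11)) = (6,11) ∈ E(G2) ✓
  (2,3) → (φ(2),φ(3)) = (5,10) ∈ E(G2) ✓
  (2,5) → (φ(2),φ(5)) = (3,5) ∈ E(G2) ✓
  (2,6) → (φ(2),φ(6)) = (5,8) ∈ E(G2) ✓
  (2,8) → (φ(2),φ(8)) = (5,9) ∈ E(G2) ✓
  (2,9) → (φ(2),φ(9)) = (1,5) ∈ E(G2) ✓
  (2,10) → (φ(2),φ(10)) = (0,5) ∈ E(G2) ✓
  (2,11) → (φ(2),φ(11)) = (5,11) ∈ E(G2) ✓
  (3,4) → (φ(3),φ(4)) = (4,10) ∈ E(G2) ✓
  (3,5) → (φ(3),φ(5)) = (3,10) ∈ E(G2) ✓
  (3,7) → (φ(3),φ(7)) = (2,10) ∈ E(G2) ✓
  (3,8) → (φ(3),φ(8)) = (9,10) ∈ E(G2) ✓
  (3,9) → (φ(3),φ(9)) = (1,10) ∈ E(G2) ✓
  (4,5) → (φ(4),φ(5)) = (3,4) ∈ E(G2) ✓
  (4,6) → (φ(4),φ(6)) = (4,8) ∈ E(G2) ✓
  (4,8) → (φ(4),φ(8)) = (4,9) ∈ E(G2) ✓
  (4,9) → (φ(4),φ(9)) = (1,4) ∈ E(G2) ✓
  (4,10) → (φ(4),φ(10)) = (0,4) ∈ E(G2) ✓
  (5,7) → (φ(5),φ(7)) = (2,3) ∈ E(G2) ✓
  (5,8) → (φ(5),φ(8)) = (3,9) ∈ E(G2) ✓
  (5,10) → (φ(5),φ(10)) = (0,3) ∈ E(G2) ✓
  (5,11) → (φ(5),φ(11)) = (3,11) ∈ E(G2) ✓
  (6,7) → (φ(6),φ(7)) = (2,8) ∈ E(G2) ✓
  (6,9) → (φ(6),φ(9)) = (1,8) ∈ E(G2) ✓
  (7,11) → (φ(7),φ(11)) = (2,11) ∈ E(G2) ✓
  (8,10) → (φ(8),φ(10)) = (0,9) ∈ E(G2) ✓
  (8,11) → (φ(8),φ(11)) = (9,11) ∈ E(G2) ✓
  (9,10) → (φ(9),φ(10)) = (0,1) ∈ E(G2) ✓
  (9,11) → (φ(9),φ(11)) = (1,11) ∈ E(G2) ✓
  (10,11) → (φ(10),φ(11)) = (0,11) ∈ E(G2) ✓
All 41 edges of G1 map to edges of G2, and |E(G1)| = |E(G2)| = 41, so φ is a bijection on edges as well as vertices. Hence G1 ≅ G2.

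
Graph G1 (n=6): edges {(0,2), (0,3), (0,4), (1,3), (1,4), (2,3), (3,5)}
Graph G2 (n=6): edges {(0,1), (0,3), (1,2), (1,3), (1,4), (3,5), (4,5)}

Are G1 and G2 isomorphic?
Yes, isomorphic

The graphs are isomorphic.
One valid mapping φ: V(G1) → V(G2): 0→3, 1→4, 2→0, 3→1, 4→5, 5→2

Verify φ preserves adjacency — for each edge of G1, its image is an edge of G2:
  (0,2) → (φ(0),φ(2)) = (0,3) ∈ E(G2) ✓
  (0,3) → (φ(0),φ(3)) = (1,3) ∈ E(G2) ✓
  (0,4) → (φ(0),φ(4)) = (3,5) ∈ E(G2) ✓
  (1,3) → (φ(1),φ(3)) = (1,4) ∈ E(G2) ✓
  (1,4) → (φ(1),φ(4)) = (4,5) ∈ E(G2) ✓
  (2,3) → (φ(2),φ(3)) = (0,1) ∈ E(G2) ✓
  (3,5) → (φ(3),φ(5)) = (1,2) ∈ E(G2) ✓
All 7 edges of G1 map to edges of G2, and |E(G1)| = |E(G2)| = 7, so φ is a bijection on edges as well as vertices. Hence G1 ≅ G2.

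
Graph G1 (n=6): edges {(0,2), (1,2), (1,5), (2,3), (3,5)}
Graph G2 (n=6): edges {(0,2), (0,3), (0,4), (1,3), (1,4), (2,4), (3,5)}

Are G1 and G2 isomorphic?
No, not isomorphic

The graphs are NOT isomorphic.

Counting triangles (3-cliques): G1 has 0, G2 has 1.
Triangle count is an isomorphism invariant, so differing triangle counts rule out isomorphism.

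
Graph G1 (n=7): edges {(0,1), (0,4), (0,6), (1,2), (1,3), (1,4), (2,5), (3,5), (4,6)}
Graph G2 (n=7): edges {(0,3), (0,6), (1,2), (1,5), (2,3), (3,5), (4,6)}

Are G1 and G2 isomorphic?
No, not isomorphic

The graphs are NOT isomorphic.

Degrees in G1: deg(0)=3, deg(1)=4, deg(2)=2, deg(3)=2, deg(4)=3, deg(5)=2, deg(6)=2.
Sorted degree sequence of G1: [4, 3, 3, 2, 2, 2, 2].
Degrees in G2: deg(0)=2, deg(1)=2, deg(2)=2, deg(3)=3, deg(4)=1, deg(5)=2, deg(6)=2.
Sorted degree sequence of G2: [3, 2, 2, 2, 2, 2, 1].
The (sorted) degree sequence is an isomorphism invariant, so since G1 and G2 have different degree sequences they cannot be isomorphic.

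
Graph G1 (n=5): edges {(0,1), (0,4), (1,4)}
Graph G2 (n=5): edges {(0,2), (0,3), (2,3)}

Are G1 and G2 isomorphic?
Yes, isomorphic

The graphs are isomorphic.
One valid mapping φ: V(G1) → V(G2): 0→2, 1→0, 2→1, 3→4, 4→3

Verify φ preserves adjacency — for each edge of G1, its image is an edge of G2:
  (0,1) → (φ(0),φ(1)) = (0,2) ∈ E(G2) ✓
  (0,4) → (φ(0),φ(4)) = (2,3) ∈ E(G2) ✓
  (1,4) → (φ(1),φ(4)) = (0,3) ∈ E(G2) ✓
All 3 edges of G1 map to edges of G2, and |E(G1)| = |E(G2)| = 3, so φ is a bijection on edges as well as vertices. Hence G1 ≅ G2.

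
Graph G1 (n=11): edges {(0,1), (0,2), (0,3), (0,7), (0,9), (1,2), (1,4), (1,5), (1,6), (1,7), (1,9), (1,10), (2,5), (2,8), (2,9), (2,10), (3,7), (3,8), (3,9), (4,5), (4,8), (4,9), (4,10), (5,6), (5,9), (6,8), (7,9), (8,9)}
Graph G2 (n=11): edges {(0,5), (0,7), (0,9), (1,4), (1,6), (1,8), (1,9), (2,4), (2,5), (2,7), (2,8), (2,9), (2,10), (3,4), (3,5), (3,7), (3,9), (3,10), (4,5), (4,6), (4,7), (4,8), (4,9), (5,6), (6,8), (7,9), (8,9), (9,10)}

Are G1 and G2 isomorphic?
Yes, isomorphic

The graphs are isomorphic.
One valid mapping φ: V(G1) → V(G2): 0→8, 1→9, 2→2, 3→6, 4→3, 5→7, 6→0, 7→1, 8→5, 9→4, 10→10

Verify φ preserves adjacency — for each edge of G1, its image is an edge of G2:
  (0,1) → (φ(0),φ(1)) = (8,9) ∈ E(G2) ✓
  (0,2) → (φ(0),φ(2)) = (2,8) ∈ E(G2) ✓
  (0,3) → (φ(0),φ(3)) = (6,8) ∈ E(G2) ✓
  (0,7) → (φ(0),φ(7)) = (1,8) ∈ E(G2) ✓
  (0,9) → (φ(0),φ(9)) = (4,8) ∈ E(G2) ✓
  (1,2) → (φ(1),φ(2)) = (2,9) ∈ E(G2) ✓
  (1,4) → (φ(1),φ(4)) = (3,9) ∈ E(G2) ✓
  (1,5) → (φ(1),φ(5)) = (7,9) ∈ E(G2) ✓
  (1,6) → (φ(1),φ(6)) = (0,9) ∈ E(G2) ✓
  (1,7) → (φ(1),φ(7)) = (1,9) ∈ E(G2) ✓
  (1,9) → (φ(1),φ(9)) = (4,9) ∈ E(G2) ✓
  (1,10) → (φ(1),φ(10)) = (9,10) ∈ E(G2) ✓
  (2,5) → (φ(2),φ(5)) = (2,7) ∈ E(G2) ✓
  (2,8) → (φ(2),φ(8)) = (2,5) ∈ E(G2) ✓
  (2,9) → (φ(2),φ(9)) = (2,4) ∈ E(G2) ✓
  (2,10) → (φ(2),φ(10)) = (2,10) ∈ E(G2) ✓
  (3,7) → (φ(3),φ(7)) = (1,6) ∈ E(G2) ✓
  (3,8) → (φ(3),φ(8)) = (5,6) ∈ E(G2) ✓
  (3,9) → (φ(3),φ(9)) = (4,6) ∈ E(G2) ✓
  (4,5) → (φ(4),φ(5)) = (3,7) ∈ E(G2) ✓
  (4,8) → (φ(4),φ(8)) = (3,5) ∈ E(G2) ✓
  (4,9) → (φ(4),φ(9)) = (3,4) ∈ E(G2) ✓
  (4,10) → (φ(4),φ(10)) = (3,10) ∈ E(G2) ✓
  (5,6) → (φ(5),φ(6)) = (0,7) ∈ E(G2) ✓
  (5,9) → (φ(5),φ(9)) = (4,7) ∈ E(G2) ✓
  (6,8) → (φ(6),φ(8)) = (0,5) ∈ E(G2) ✓
  (7,9) → (φ(7),φ(9)) = (1,4) ∈ E(G2) ✓
  (8,9) → (φ(8),φ(9)) = (4,5) ∈ E(G2) ✓
All 28 edges of G1 map to edges of G2, and |E(G1)| = |E(G2)| = 28, so φ is a bijection on edges as well as vertices. Hence G1 ≅ G2.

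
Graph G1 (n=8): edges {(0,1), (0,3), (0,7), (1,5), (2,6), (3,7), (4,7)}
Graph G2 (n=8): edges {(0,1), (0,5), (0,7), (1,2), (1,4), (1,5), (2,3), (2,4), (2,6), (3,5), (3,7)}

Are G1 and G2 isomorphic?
No, not isomorphic

The graphs are NOT isomorphic.

Connected components of G1: 2 component(s) with vertex sets [[2, 6], [0, 1, 3, 4, 5, 7]], sizes [2, 6].
Connected components of G2: 1 component(s) with vertex sets [[0, 1, 2, 3, 4, 5, 6, 7]], sizes [8].
The number of connected components (and the multiset of component sizes) is an isomorphism invariant — an isomorphism maps each component of G1 bijectively onto a component of G2. Since G1 has 2 component(s) and G2 has 1, they cannot be isomorphic.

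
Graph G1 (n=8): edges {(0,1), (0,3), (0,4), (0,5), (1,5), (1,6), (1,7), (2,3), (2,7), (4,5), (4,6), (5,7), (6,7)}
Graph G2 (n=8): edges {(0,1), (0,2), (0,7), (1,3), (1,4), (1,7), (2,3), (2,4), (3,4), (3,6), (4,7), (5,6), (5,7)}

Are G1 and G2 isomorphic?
Yes, isomorphic

The graphs are isomorphic.
One valid mapping φ: V(G1) → V(G2): 0→7, 1→4, 2→6, 3→5, 4→0, 5→1, 6→2, 7→3

Verify φ preserves adjacency — for each edge of G1, its image is an edge of G2:
  (0,1) → (φ(0),φ(1)) = (4,7) ∈ E(G2) ✓
  (0,3) → (φ(0),φ(3)) = (5,7) ∈ E(G2) ✓
  (0,4) → (φ(0),φ(4)) = (0,7) ∈ E(G2) ✓
  (0,5) → (φ(0),φ(5)) = (1,7) ∈ E(G2) ✓
  (1,5) → (φ(1),φ(5)) = (1,4) ∈ E(G2) ✓
  (1,6) → (φ(1),φ(6)) = (2,4) ∈ E(G2) ✓
  (1,7) → (φ(1),φ(7)) = (3,4) ∈ E(G2) ✓
  (2,3) → (φ(2),φ(3)) = (5,6) ∈ E(G2) ✓
  (2,7) → (φ(2),φ(7)) = (3,6) ∈ E(G2) ✓
  (4,5) → (φ(4),φ(5)) = (0,1) ∈ E(G2) ✓
  (4,6) → (φ(4),φ(6)) = (0,2) ∈ E(G2) ✓
  (5,7) → (φ(5),φ(7)) = (1,3) ∈ E(G2) ✓
  (6,7) → (φ(6),φ(7)) = (2,3) ∈ E(G2) ✓
All 13 edges of G1 map to edges of G2, and |E(G1)| = |E(G2)| = 13, so φ is a bijection on edges as well as vertices. Hence G1 ≅ G2.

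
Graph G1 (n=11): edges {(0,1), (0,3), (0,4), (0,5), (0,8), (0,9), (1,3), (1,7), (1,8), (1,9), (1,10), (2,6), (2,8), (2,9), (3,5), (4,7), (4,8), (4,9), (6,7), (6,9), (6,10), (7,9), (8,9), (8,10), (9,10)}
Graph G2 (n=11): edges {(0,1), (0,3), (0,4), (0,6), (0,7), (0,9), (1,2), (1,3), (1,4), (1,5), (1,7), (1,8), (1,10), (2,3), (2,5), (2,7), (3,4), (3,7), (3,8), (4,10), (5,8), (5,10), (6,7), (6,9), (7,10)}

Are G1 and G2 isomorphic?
Yes, isomorphic

The graphs are isomorphic.
One valid mapping φ: V(G1) → V(G2): 0→0, 1→7, 2→8, 3→6, 4→4, 5→9, 6→5, 7→10, 8→3, 9→1, 10→2

Verify φ preserves adjacency — for each edge of G1, its image is an edge of G2:
  (0,1) → (φ(0),φ(1)) = (0,7) ∈ E(G2) ✓
  (0,3) → (φ(0),φ(3)) = (0,6) ∈ E(G2) ✓
  (0,4) → (φ(0),φ(4)) = (0,4) ∈ E(G2) ✓
  (0,5) → (φ(0),φ(5)) = (0,9) ∈ E(G2) ✓
  (0,8) → (φ(0),φ(8)) = (0,3) ∈ E(G2) ✓
  (0,9) → (φ(0),φ(9)) = (0,1) ∈ E(G2) ✓
  (1,3) → (φ(1),φ(3)) = (6,7) ∈ E(G2) ✓
  (1,7) → (φ(1),φ(7)) = (7,10) ∈ E(G2) ✓
  (1,8) → (φ(1),φ(8)) = (3,7) ∈ E(G2) ✓
  (1,9) → (φ(1),φ(9)) = (1,7) ∈ E(G2) ✓
  (1,10) → (φ(1),φ(10)) = (2,7) ∈ E(G2) ✓
  (2,6) → (φ(2),φ(6)) = (5,8) ∈ E(G2) ✓
  (2,8) → (φ(2),φ(8)) = (3,8) ∈ E(G2) ✓
  (2,9) → (φ(2),φ(9)) = (1,8) ∈ E(G2) ✓
  (3,5) → (φ(3),φ(5)) = (6,9) ∈ E(G2) ✓
  (4,7) → (φ(4),φ(7)) = (4,10) ∈ E(G2) ✓
  (4,8) → (φ(4),φ(8)) = (3,4) ∈ E(G2) ✓
  (4,9) → (φ(4),φ(9)) = (1,4) ∈ E(G2) ✓
  (6,7) → (φ(6),φ(7)) = (5,10) ∈ E(G2) ✓
  (6,9) → (φ(6),φ(9)) = (1,5) ∈ E(G2) ✓
  (6,10) → (φ(6),φ(10)) = (2,5) ∈ E(G2) ✓
  (7,9) → (φ(7),φ(9)) = (1,10) ∈ E(G2) ✓
  (8,9) → (φ(8),φ(9)) = (1,3) ∈ E(G2) ✓
  (8,10) → (φ(8),φ(10)) = (2,3) ∈ E(G2) ✓
  (9,10) → (φ(9),φ(10)) = (1,2) ∈ E(G2) ✓
All 25 edges of G1 map to edges of G2, and |E(G1)| = |E(G2)| = 25, so φ is a bijection on edges as well as vertices. Hence G1 ≅ G2.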